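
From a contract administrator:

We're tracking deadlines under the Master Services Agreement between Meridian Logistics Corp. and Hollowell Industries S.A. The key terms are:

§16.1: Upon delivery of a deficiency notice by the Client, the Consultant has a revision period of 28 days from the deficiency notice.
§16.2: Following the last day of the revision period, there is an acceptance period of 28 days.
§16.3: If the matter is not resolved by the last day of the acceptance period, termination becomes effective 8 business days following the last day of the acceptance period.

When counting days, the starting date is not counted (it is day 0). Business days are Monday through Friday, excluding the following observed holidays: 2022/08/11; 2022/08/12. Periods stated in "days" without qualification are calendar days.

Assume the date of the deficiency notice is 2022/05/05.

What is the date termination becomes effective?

The last day of the revision period: 28 calendar days after 2022/05/05 is 2022/06/02.
The last day of the acceptance period: 2022/06/02 + 28 days = 2022/06/30.
The date termination becomes effective: 8 business days after Thursday, 2022/06/30, skipping weekends — Jul 1, Jul 4, Jul 5, Jul 6, Jul 7, Jul 8, Jul 11, Jul 12 — lands on Tuesday, 2022/07/12.

2022/07/12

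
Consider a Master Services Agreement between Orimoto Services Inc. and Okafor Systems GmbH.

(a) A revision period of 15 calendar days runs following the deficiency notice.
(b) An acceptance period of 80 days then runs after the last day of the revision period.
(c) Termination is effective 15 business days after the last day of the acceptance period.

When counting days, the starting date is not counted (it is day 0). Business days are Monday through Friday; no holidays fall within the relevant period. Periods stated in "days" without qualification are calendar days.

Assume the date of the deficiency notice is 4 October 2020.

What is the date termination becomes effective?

Adding 15 calendar days to 4 October 2020 gives 19 October 2020, which is the last day of the revision period.
The last day of the acceptance period: 19 October 2020 + 80 days = 7 January 2021.
The date termination becomes effective: 15 business days after Thursday, 7 January 2021, skipping weekends — Jan 8, Jan 11, Jan 12, Jan 13, …, Jan 26, Jan 27, Jan 28 — lands on Thursday, 28 January 2021.

28 January 2021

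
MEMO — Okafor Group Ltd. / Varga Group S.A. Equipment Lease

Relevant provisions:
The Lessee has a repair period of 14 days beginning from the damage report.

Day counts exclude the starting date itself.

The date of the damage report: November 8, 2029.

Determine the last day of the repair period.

November 22, 2029

The last day of the repair period: November 8, 2029 + 14 days = November 22, 2029.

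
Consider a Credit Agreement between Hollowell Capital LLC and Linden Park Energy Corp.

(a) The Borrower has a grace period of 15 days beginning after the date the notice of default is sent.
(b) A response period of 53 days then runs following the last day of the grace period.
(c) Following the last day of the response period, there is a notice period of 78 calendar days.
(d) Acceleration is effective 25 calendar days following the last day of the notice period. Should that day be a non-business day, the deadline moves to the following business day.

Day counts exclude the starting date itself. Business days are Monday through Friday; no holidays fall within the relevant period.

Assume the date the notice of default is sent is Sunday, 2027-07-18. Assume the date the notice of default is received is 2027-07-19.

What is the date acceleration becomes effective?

2028-01-05

The last day of the grace period: 2027-07-18 + 15 days = 2027-08-02.
Adding 53 calendar days to 2027-08-02 gives 2027-09-24, which is the last day of the response period.
The last day of the notice period: 78 calendar days after 2027-09-24 is 2027-12-11.
The date acceleration becomes effective: 2027-12-11 + 25 days = 2028-01-05. 2028-01-05 is a Wednesday, so no roll-forward applies.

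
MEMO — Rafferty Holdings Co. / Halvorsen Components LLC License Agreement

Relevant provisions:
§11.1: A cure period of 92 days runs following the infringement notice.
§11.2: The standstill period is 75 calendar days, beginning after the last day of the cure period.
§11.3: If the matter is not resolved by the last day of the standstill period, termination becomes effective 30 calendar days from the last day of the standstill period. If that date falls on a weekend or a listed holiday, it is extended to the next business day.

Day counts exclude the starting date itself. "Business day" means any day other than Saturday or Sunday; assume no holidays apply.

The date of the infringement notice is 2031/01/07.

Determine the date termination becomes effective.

The last day of the cure period: 92 calendar days after 2031/01/07 is 2031/04/09.
The last day of the standstill period: 2031/04/09 + 75 days = 2031/06/23.
Adding 30 calendar days to 2031/06/23 gives 2031/07/23, which is the date termination becomes effective. 2031/07/23 is a Wednesday, so no roll-forward applies.

2031/07/23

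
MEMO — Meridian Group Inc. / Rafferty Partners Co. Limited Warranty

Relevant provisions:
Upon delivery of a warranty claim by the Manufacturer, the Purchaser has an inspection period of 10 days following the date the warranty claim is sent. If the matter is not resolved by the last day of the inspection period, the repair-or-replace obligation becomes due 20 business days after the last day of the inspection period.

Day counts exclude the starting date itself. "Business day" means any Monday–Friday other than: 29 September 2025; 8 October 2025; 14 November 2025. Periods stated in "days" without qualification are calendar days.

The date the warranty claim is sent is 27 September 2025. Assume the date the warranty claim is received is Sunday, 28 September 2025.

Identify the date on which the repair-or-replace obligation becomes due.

5 November 2025

Adding 10 calendar days to 27 September 2025 gives 7 October 2025, which is the last day of the inspection period.
The date on which the repair-or-replace obligation becomes due: counting 20 business days from Tuesday, 7 October 2025 (Oct 9, Oct 10, Oct 13, Oct 14, …, Nov 3, Nov 4, Nov 5, skipping weekends and the listed holiday on Oct 8) reaches Wednesday, 5 November 2025.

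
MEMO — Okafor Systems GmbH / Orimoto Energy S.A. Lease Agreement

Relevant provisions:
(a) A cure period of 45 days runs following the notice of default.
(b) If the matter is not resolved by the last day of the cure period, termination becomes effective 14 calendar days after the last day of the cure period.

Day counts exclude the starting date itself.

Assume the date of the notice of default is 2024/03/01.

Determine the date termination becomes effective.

Adding 45 calendar days to 2024/03/01 gives 2024/04/15, which is the last day of the cure period.
The date termination becomes effective: 2024/04/15 + 14 days = 2024/04/29.

2024/04/29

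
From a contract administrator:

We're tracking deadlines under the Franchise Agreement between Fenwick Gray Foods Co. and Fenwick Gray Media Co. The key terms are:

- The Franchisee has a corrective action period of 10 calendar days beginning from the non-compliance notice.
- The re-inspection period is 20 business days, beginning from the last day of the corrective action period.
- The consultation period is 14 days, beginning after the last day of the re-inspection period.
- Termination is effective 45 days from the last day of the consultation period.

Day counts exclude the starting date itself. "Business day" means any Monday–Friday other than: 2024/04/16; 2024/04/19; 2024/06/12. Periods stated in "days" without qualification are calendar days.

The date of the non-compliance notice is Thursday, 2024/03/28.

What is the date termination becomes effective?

2024/07/05

The last day of the corrective action period: 10 calendar days after 2024/03/28 is 2024/04/07.
The last day of the re-inspection period: counting 20 business days from Sunday, 2024/04/07 (Apr 8, Apr 9, Apr 10, Apr 11, …, May 3, May 6, May 7, skipping weekends and the listed holidays on Apr 16, Apr 19) reaches Tuesday, 2024/05/07.
The last day of the consultation period: 2024/05/07 + 14 days = 2024/05/21.
The date termination becomes effective: 2024/05/21 + 45 days = 2024/07/05.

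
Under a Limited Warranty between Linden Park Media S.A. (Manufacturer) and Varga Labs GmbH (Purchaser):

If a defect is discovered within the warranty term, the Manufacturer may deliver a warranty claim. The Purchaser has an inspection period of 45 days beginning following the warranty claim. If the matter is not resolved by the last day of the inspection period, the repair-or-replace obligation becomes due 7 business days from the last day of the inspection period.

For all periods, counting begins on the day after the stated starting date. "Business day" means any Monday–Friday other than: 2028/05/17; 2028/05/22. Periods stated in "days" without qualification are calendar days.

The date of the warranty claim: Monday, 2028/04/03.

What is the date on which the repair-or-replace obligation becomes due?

Adding 45 calendar days to 2028/04/03 gives 2028/05/18, which is the last day of the inspection period.
From Thursday, 2028/05/18, 7 business days (May 19, May 23, May 24, May 25, May 26, May 29, May 30, skipping weekends and the listed holiday on May 22) brings us to Tuesday, 2028/05/30, which is the date on which the repair-or-replace obligation becomes due.

2028/05/30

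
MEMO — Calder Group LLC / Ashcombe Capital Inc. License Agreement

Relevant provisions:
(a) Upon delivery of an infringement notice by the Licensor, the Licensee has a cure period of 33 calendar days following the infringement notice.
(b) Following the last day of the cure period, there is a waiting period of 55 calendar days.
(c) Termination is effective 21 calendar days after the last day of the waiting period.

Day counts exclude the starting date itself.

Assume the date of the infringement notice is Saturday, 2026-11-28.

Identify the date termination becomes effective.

2027-03-17

Adding 33 calendar days to 2026-11-28 gives 2026-12-31, which is the last day of the cure period.
Adding 55 calendar days to 2026-12-31 gives 2027-02-24, which is the last day of the waiting period.
The date termination becomes effective: 21 calendar days after 2027-02-24 is 2027-03-17.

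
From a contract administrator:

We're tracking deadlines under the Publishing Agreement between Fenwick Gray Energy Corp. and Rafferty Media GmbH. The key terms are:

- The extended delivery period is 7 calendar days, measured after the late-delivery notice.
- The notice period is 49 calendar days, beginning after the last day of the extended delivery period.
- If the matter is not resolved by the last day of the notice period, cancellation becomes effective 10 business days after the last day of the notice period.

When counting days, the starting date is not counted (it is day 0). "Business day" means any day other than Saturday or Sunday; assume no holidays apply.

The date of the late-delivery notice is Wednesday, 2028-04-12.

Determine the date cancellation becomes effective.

The last day of the extended delivery period: 7 calendar days after 2028-04-12 is 2028-04-19.
The last day of the notice period: 2028-04-19 + 49 days = 2028-06-07.
The date cancellation becomes effective: counting 10 business days from Wednesday, 2028-06-07 (Jun 8, Jun 9, Jun 12, Jun 13, Jun 14, Jun 15, Jun 16, Jun 19, Jun 20, Jun 21, skipping weekends) reaches Wednesday, 2028-06-21.

2028-06-21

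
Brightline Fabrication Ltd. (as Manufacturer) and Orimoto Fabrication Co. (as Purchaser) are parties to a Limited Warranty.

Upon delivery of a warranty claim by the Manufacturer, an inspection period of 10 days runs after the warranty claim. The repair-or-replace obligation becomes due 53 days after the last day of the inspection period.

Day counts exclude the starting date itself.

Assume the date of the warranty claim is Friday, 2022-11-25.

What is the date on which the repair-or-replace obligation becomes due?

Adding 10 calendar days to 2022-11-25 gives 2022-12-05, which is the last day of the inspection period.
The date on which the repair-or-replace obligation becomes due: 2022-12-05 + 53 days = 2023-01-27.

2023-01-27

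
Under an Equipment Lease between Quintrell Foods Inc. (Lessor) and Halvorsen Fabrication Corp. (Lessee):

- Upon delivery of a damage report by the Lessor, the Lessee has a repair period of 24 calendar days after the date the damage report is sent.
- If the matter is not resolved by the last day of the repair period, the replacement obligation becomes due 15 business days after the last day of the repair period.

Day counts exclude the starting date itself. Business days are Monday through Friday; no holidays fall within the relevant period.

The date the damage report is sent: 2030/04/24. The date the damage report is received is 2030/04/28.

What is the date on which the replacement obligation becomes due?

2030/06/07

The last day of the repair period: 24 calendar days after 2030/04/24 is 2030/05/18.
From Saturday, 2030/05/18, 15 business days (May 20, May 21, May 22, May 23, …, Jun 5, Jun 6, Jun 7, skipping weekends) brings us to Friday, 2030/06/07, which is the date on which the replacement obligation becomes due.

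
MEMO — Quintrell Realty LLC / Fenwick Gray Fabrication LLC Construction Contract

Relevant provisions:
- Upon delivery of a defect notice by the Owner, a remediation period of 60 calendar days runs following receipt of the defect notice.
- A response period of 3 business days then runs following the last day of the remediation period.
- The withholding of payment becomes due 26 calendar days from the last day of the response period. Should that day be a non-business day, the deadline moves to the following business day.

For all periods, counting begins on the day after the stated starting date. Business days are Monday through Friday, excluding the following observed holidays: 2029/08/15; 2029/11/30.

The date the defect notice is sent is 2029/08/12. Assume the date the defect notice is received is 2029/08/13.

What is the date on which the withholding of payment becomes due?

Adding 60 calendar days to 2029/08/13 gives 2029/10/12, which is the last day of the remediation period.
The last day of the response period: 3 business days after Friday, 2029/10/12, skipping weekends — Oct 15, Oct 16, Oct 17 — lands on Wednesday, 2029/10/17.
The date on which the withholding of payment becomes due: 26 calendar days after 2029/10/17 is 2029/11/12. 2029/11/12 is a Monday and is not a listed holiday, so no roll-forward applies.

2029/11/12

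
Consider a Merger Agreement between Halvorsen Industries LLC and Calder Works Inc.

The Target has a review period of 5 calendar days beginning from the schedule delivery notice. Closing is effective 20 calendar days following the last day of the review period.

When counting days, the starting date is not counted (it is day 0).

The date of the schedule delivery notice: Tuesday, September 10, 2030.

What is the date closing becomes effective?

October 5, 2030

The last day of the review period: 5 calendar days after September 10, 2030 is September 15, 2030.
The date closing becomes effective: 20 calendar days after September 15, 2030 is October 5, 2030.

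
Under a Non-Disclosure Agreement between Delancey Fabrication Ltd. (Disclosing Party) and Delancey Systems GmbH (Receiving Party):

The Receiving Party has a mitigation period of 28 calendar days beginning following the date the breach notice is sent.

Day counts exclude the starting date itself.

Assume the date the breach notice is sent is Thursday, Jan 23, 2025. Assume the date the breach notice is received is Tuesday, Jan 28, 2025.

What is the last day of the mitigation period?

The last day of the mitigation period: Jan 23, 2025 + 28 days = Feb 20, 2025.

Feb 20, 2025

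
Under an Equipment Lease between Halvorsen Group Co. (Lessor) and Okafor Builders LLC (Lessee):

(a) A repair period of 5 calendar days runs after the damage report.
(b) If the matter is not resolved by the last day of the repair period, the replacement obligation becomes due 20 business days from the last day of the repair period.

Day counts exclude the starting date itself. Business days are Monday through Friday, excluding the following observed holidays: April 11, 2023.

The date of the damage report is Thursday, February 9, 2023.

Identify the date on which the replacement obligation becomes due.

The last day of the repair period: 5 calendar days after February 9, 2023 is February 14, 2023.
The date on which the replacement obligation becomes due: 20 business days after Tuesday, February 14, 2023, skipping weekends — Feb 15, Feb 16, Feb 17, Feb 20, …, Mar 10, Mar 13, Mar 14 — lands on Tuesday, March 14, 2023.

March 14, 2023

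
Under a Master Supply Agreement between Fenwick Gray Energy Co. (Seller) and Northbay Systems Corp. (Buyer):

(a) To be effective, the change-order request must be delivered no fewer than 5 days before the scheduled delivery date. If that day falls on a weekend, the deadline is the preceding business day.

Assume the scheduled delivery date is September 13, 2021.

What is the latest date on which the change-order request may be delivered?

September 8, 2021

September 13, 2021 minus 5 days is September 8, 2021. That is a Wednesday, so no adjustment is needed.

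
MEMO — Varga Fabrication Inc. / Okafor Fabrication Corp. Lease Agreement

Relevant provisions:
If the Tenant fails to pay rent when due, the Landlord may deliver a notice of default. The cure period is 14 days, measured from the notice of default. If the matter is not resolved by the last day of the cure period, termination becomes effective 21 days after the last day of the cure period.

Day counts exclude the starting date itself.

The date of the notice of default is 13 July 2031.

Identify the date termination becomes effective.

Adding 14 calendar days to 13 July 2031 gives 27 July 2031, which is the last day of the cure period.
The date termination becomes effective: 27 July 2031 + 21 days = 17 August 2031.

17 August 2031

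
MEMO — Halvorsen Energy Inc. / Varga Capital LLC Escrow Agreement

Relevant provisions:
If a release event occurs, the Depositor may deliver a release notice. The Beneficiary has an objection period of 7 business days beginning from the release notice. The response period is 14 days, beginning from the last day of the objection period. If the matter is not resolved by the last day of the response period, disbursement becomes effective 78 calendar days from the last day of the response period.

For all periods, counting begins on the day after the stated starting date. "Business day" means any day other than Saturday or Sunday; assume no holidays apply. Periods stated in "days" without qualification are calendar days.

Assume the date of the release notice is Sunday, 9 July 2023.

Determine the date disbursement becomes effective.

From Sunday, 9 July 2023, 7 business days (Jul 10, Jul 11, Jul 12, Jul 13, Jul 14, Jul 17, Jul 18, skipping weekends) brings us to Tuesday, 18 July 2023, which is the last day of the objection period.
Adding 14 calendar days to 18 July 2023 gives 1 August 2023, which is the last day of the response period.
The date disbursement becomes effective: 78 calendar days after 1 August 2023 is 18 October 2023.

18 October 2023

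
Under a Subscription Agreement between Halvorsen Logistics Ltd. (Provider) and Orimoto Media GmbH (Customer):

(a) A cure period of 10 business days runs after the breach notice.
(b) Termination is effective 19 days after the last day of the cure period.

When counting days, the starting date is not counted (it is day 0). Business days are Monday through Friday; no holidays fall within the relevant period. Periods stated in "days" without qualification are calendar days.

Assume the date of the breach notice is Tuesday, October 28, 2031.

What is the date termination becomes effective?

November 30, 2031

The last day of the cure period: 10 business days after Tuesday, October 28, 2031, skipping weekends — Oct 29, Oct 30, Oct 31, Nov 3, Nov 4, Nov 5, Nov 6, Nov 7, Nov 10, Nov 11 — lands on Tuesday, November 11, 2031.
The date termination becomes effective: November 11, 2031 + 19 days = November 30, 2031.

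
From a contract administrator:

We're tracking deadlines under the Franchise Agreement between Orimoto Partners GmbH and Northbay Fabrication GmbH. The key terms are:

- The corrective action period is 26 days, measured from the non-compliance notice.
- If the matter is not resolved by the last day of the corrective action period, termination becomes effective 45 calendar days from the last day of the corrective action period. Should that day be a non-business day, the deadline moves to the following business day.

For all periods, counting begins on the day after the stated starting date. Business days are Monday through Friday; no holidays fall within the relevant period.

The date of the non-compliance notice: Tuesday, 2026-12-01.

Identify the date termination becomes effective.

The last day of the corrective action period: 2026-12-01 + 26 days = 2026-12-27.
The date termination becomes effective: 45 calendar days after 2026-12-27 is 2027-02-10. 2027-02-10 is a Wednesday, so no roll-forward applies.

2027-02-10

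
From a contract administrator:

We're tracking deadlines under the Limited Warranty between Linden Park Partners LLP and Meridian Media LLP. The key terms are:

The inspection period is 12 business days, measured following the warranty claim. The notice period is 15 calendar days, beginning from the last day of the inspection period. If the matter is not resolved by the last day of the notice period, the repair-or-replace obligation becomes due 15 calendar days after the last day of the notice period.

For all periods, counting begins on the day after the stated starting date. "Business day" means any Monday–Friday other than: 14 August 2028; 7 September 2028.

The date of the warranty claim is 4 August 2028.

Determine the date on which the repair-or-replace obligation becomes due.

22 September 2028

The last day of the inspection period: 12 business days after Friday, 4 August 2028, skipping weekends and the listed holiday on Aug 14 — Aug 7, Aug 8, Aug 9, Aug 10, …, Aug 21, Aug 22, Aug 23 — lands on Wednesday, 23 August 2028.
The last day of the notice period: 15 calendar days after 23 August 2028 is 7 September 2028.
The date on which the repair-or-replace obligation becomes due: 7 September 2028 + 15 days = 22 September 2028.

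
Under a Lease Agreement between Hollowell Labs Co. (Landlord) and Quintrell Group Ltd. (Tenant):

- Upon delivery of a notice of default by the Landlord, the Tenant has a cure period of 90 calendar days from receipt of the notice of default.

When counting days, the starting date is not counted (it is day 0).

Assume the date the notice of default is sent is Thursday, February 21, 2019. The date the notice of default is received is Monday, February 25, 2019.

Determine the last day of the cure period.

The last day of the cure period: February 25, 2019 + 90 days = May 26, 2019.

May 26, 2019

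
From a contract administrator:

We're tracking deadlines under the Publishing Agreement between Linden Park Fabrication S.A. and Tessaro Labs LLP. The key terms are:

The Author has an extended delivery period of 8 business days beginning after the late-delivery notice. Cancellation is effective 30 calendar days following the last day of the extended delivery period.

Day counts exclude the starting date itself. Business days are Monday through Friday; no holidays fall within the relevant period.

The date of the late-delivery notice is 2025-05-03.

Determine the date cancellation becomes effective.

2025-06-13

From Saturday, 2025-05-03, 8 business days (May 5, May 6, May 7, May 8, May 9, May 12, May 13, May 14, skipping weekends) brings us to Wednesday, 2025-05-14, which is the last day of the extended delivery period.
Adding 30 calendar days to 2025-05-14 gives 2025-06-13, which is the date cancellation becomes effective.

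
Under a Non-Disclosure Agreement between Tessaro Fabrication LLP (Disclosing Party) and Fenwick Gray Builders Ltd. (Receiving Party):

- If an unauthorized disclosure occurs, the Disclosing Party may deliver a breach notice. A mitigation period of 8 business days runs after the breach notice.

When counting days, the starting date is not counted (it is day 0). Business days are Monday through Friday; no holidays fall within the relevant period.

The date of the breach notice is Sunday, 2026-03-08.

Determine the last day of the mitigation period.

2026-03-18

The last day of the mitigation period: 8 business days after Sunday, 2026-03-08, skipping weekends — Mar 9, Mar 10, Mar 11, Mar 12, Mar 13, Mar 16, Mar 17, Mar 18 — lands on Wednesday, 2026-03-18.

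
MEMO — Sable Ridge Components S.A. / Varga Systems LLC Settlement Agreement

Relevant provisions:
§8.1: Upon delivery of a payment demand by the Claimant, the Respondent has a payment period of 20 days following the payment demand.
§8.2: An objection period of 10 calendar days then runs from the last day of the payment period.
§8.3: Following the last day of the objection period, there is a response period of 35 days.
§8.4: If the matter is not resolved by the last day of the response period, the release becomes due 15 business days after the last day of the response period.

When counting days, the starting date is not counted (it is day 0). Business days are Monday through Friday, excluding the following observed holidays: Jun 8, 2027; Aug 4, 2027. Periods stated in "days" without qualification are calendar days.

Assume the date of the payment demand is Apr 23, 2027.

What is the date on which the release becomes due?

The last day of the payment period: Apr 23, 2027 + 20 days = May 13, 2027.
The last day of the objection period: 10 calendar days after May 13, 2027 is May 23, 2027.
The last day of the response period: 35 calendar days after May 23, 2027 is Jun 27, 2027.
The date on which the release becomes due: 15 business days after Sunday, Jun 27, 2027, skipping weekends — Jun 28, Jun 29, Jun 30, Jul 1, …, Jul 14, Jul 15, Jul 16 — lands on Friday, Jul 16, 2027.

Jul 16, 2027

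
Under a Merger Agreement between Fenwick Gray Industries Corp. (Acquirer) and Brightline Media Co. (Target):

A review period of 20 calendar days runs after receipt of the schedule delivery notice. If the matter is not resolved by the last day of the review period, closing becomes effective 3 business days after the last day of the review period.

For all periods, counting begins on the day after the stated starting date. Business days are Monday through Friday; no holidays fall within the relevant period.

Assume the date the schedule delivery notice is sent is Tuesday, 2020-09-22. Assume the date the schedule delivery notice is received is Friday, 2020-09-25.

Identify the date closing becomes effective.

The last day of the review period: 20 calendar days after 2020-09-25 is 2020-10-15.
From Thursday, 2020-10-15, 3 business days (Oct 16, Oct 19, Oct 20, skipping weekends) brings us to Tuesday, 2020-10-20, which is the date closing becomes effective.

2020-10-20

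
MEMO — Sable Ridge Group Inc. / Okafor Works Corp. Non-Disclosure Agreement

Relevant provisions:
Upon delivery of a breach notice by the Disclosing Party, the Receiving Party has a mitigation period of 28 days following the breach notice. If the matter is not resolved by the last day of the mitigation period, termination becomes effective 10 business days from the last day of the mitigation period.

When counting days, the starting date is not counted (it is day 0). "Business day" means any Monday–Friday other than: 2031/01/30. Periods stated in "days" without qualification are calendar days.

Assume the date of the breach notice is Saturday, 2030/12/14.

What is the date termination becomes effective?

2031/01/24

The last day of the mitigation period: 28 calendar days after 2030/12/14 is 2031/01/11.
From Saturday, 2031/01/11, 10 business days (Jan 13, Jan 14, Jan 15, Jan 16, Jan 17, Jan 20, Jan 21, Jan 22, Jan 23, Jan 24, skipping weekends) brings us to Friday, 2031/01/24, which is the date termination becomes effective.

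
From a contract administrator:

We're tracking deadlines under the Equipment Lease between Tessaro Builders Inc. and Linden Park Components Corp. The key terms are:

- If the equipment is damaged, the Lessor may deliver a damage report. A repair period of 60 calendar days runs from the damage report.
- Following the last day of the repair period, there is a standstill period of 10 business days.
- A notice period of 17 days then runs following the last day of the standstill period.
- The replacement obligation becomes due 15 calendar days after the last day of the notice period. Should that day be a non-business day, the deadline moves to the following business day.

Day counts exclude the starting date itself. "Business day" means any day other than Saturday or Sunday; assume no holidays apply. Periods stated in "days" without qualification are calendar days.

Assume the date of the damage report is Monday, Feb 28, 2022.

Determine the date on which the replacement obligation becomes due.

Jun 14, 2022

The last day of the repair period: 60 calendar days after Feb 28, 2022 is Apr 29, 2022.
From Friday, Apr 29, 2022, 10 business days (May 2, May 3, May 4, May 5, May 6, May 9, May 10, May 11, May 12, May 13, skipping weekends) brings us to Friday, May 13, 2022, which is the last day of the standstill period.
The last day of the notice period: May 13, 2022 + 17 days = May 30, 2022.
The date on which the replacement obligation becomes due: 15 calendar days after May 30, 2022 is Jun 14, 2022. Jun 14, 2022 is a Tuesday, so no roll-forward applies.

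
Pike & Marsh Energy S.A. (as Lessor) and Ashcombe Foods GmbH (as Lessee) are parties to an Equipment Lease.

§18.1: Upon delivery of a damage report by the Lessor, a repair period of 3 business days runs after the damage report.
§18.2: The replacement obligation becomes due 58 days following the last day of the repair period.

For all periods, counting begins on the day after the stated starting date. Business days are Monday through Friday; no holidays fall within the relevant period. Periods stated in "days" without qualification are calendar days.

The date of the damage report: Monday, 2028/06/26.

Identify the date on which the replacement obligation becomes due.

From Monday, 2028/06/26, 3 business days (Jun 27, Jun 28, Jun 29, skipping weekends) brings us to Thursday, 2028/06/29, which is the last day of the repair period.
Adding 58 calendar days to 2028/06/29 gives 2028/08/26, which is the date on which the replacement obligation becomes due.

2028/08/26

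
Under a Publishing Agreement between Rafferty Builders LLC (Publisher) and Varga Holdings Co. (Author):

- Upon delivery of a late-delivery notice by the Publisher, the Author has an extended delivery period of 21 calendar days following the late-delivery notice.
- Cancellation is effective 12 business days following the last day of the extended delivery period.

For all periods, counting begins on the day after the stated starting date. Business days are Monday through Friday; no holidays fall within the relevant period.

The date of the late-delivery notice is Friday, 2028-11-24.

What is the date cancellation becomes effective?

2029-01-02

The last day of the extended delivery period: 2028-11-24 + 21 days = 2028-12-15.
The date cancellation becomes effective: 12 business days after Friday, 2028-12-15, skipping weekends — Dec 18, Dec 19, Dec 20, Dec 21, …, Dec 29, Jan 1, Jan 2 — lands on Tuesday, 2029-01-02.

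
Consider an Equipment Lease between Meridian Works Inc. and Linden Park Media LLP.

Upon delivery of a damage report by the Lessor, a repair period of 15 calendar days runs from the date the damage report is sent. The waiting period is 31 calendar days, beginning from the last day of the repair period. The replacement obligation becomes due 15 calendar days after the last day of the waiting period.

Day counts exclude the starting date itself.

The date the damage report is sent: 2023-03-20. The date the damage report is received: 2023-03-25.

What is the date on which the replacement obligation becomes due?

2023-05-20

The last day of the repair period: 2023-03-20 + 15 days = 2023-04-04.
Adding 31 calendar days to 2023-04-04 gives 2023-05-05, which is the last day of the waiting period.
The date on which the replacement obligation becomes due: 2023-05-05 + 15 days = 2023-05-20.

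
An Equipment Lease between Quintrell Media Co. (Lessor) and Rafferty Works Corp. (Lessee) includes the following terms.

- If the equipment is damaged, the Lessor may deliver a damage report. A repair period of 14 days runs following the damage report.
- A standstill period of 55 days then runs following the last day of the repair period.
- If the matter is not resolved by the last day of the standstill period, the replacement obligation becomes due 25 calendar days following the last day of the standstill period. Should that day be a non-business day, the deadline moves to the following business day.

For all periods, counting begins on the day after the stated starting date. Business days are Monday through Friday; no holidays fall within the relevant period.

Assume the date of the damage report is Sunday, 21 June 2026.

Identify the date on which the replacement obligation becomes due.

Adding 14 calendar days to 21 June 2026 gives 5 July 2026, which is the last day of the repair period.
The last day of the standstill period: 55 calendar days after 5 July 2026 is 29 August 2026.
The date on which the replacement obligation becomes due: 29 August 2026 + 25 days = 23 September 2026. 23 September 2026 is a Wednesday, so no roll-forward applies.

23 September 2026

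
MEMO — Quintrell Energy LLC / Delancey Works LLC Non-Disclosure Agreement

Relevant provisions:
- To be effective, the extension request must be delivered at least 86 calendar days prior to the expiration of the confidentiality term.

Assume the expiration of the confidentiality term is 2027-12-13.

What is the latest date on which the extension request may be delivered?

2027-09-18

Counting back 86 calendar days from 2027-12-13 gives 2027-09-18.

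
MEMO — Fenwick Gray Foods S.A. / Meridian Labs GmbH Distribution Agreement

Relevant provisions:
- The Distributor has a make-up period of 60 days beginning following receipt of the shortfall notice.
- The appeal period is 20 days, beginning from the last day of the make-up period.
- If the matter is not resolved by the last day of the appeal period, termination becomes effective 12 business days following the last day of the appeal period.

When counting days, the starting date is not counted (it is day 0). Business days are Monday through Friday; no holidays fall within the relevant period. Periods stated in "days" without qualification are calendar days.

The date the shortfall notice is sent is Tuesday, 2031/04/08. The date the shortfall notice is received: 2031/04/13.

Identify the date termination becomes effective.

2031/07/18

The last day of the make-up period: 60 calendar days after 2031/04/13 is 2031/06/12.
The last day of the appeal period: 20 calendar days after 2031/06/12 is 2031/07/02.
The date termination becomes effective: 12 business days after Wednesday, 2031/07/02, skipping weekends — Jul 3, Jul 4, Jul 7, Jul 8, …, Jul 16, Jul 17, Jul 18 — lands on Friday, 2031/07/18.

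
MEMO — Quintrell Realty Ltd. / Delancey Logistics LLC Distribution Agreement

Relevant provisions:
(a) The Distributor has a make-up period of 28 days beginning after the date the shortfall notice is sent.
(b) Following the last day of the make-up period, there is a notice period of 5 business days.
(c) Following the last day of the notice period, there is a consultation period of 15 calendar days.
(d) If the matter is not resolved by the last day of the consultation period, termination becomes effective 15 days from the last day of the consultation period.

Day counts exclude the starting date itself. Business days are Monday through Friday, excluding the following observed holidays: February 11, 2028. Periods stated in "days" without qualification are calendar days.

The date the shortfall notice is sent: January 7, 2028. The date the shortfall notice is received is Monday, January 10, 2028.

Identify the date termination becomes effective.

March 15, 2028

The last day of the make-up period: January 7, 2028 + 28 days = February 4, 2028.
The last day of the notice period: 5 business days after Friday, February 4, 2028, skipping weekends and the listed holiday on Feb 11 — Feb 7, Feb 8, Feb 9, Feb 10, Feb 14 — lands on Monday, February 14, 2028.
Adding 15 calendar days to February 14, 2028 gives February 29, 2028, which is the last day of the consultation period.
The date termination becomes effective: 15 calendar days after February 29, 2028 is March 15, 2028.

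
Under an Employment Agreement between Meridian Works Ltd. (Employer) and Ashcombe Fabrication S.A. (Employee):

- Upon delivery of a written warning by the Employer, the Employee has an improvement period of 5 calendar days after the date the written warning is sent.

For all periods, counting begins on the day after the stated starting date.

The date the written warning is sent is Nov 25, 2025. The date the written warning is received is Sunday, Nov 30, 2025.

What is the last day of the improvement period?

Nov 30, 2025

The last day of the improvement period: Nov 25, 2025 + 5 days = Nov 30, 2025.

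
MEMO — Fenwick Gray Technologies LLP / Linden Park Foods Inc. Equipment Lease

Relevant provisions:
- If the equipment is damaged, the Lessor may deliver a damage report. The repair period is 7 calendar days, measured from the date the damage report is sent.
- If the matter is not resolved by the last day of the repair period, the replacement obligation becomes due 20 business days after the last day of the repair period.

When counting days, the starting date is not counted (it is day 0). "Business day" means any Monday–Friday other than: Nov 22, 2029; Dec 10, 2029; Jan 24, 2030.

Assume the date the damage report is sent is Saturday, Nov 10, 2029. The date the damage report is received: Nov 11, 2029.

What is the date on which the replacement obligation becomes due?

The last day of the repair period: 7 calendar days after Nov 10, 2029 is Nov 17, 2029.
The date on which the replacement obligation becomes due: counting 20 business days from Saturday, Nov 17, 2029 (Nov 19, Nov 20, Nov 21, Nov 23, …, Dec 14, Dec 17, Dec 18, skipping weekends and the listed holidays on Nov 22, Dec 10) reaches Tuesday, Dec 18, 2029.

Dec 18, 2029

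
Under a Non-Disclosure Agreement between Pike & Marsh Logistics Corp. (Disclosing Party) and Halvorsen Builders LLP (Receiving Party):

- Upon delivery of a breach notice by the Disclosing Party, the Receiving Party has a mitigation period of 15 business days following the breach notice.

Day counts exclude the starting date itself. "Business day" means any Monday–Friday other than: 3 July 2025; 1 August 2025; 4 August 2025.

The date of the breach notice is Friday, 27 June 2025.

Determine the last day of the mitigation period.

21 July 2025

The last day of the mitigation period: 15 business days after Friday, 27 June 2025, skipping weekends and the listed holiday on Jul 3 — Jun 30, Jul 1, Jul 2, Jul 4, …, Jul 17, Jul 18, Jul 21 — lands on Monday, 21 July 2025.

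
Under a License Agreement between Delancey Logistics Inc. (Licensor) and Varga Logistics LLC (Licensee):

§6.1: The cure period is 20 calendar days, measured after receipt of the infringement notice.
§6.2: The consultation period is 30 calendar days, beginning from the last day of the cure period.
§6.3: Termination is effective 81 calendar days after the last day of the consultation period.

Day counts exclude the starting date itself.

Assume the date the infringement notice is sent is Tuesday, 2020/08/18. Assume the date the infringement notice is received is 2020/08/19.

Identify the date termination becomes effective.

Adding 20 calendar days to 2020/08/19 gives 2020/09/08, which is the last day of the cure period.
Adding 30 calendar days to 2020/09/08 gives 2020/10/08, which is the last day of the consultation period.
Adding 81 calendar days to 2020/10/08 gives 2020/12/28, which is the date termination becomes effective.

2020/12/28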